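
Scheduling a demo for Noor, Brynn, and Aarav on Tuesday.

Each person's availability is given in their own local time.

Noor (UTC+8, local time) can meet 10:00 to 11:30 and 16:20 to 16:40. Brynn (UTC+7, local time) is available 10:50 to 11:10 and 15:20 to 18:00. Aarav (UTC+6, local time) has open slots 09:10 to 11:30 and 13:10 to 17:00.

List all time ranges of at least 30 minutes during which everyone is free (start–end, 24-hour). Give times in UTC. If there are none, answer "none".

Noor → UTC: 02:00–03:30, 08:20–08:40.
Brynn → UTC: 03:50–04:10, 08:20–11:00.
Aarav → UTC: 03:10–05:30, 07:10–11:00.
Noor ∩ Brynn: 08:20–08:40.
Noor ∩ Brynn ∩ Aarav: 08:20–08:40.
Windows ≥ 30 min: (none).

none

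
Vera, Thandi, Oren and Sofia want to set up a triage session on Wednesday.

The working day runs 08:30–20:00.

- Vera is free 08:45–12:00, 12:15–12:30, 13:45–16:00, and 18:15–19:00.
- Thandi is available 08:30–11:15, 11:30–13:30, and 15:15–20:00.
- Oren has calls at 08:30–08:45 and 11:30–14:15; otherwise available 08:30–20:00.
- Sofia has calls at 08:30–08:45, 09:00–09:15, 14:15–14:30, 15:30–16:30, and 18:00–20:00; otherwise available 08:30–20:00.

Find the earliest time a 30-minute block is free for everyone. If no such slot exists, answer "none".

09:15

Oren free within 08:30–20:00: 08:45–11:30, 14:15–20:00.
Sofia free within 08:30–20:00: 08:45–09:00, 09:15–14:15, 14:30–15:30, 16:30–18:00.
Vera ∩ Thandi: 08:45–11:15, 11:30–12:00, 12:15–12:30, 15:15–16:00, 18:15–19:00.
Vera ∩ Thandi ∩ Oren: 08:45–11:15, 15:15–16:00, 18:15–19:00.
Vera ∩ Thandi ∩ Oren ∩ Sofia: 08:45–09:00, 09:15–11:15, 15:15–15:30.
Windows ≥ 30 min: 09:15–11:15.
Earliest such window starts at 09:15.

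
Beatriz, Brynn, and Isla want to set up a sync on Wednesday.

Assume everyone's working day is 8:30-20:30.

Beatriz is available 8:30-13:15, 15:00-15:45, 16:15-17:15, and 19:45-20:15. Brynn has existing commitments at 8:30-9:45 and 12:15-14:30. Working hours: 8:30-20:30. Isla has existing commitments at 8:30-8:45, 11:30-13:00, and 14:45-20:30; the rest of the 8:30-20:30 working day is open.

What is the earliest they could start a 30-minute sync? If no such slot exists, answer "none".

09:45

Brynn free within 08:30–20:30: 09:45–12:15, 14:30–20:30.
Isla free within 08:30–20:30: 08:45–11:30, 13:00–14:45.
Beatriz ∩ Brynn: 09:45–12:15, 15:00–15:45, 16:15–17:15, 19:45–20:15.
Beatriz ∩ Brynn ∩ Isla: 09:45–11:30.
Windows ≥ 30 min: 09:45–11:30.
Earliest such window starts at 09:45.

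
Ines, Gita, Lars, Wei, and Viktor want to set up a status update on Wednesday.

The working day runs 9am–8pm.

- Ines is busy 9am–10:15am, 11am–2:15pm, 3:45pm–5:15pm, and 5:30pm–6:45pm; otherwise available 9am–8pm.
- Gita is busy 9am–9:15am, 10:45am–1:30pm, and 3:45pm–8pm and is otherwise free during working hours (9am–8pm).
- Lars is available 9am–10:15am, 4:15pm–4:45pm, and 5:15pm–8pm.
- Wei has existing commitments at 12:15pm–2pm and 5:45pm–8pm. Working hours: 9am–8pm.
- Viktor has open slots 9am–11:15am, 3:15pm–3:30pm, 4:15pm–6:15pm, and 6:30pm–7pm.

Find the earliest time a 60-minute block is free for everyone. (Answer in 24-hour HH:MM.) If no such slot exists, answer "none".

Ines free within 09:00–20:00: 10:15–11:00, 14:15–15:45, 17:15–17:30, 18:45–20:00.
Gita free within 09:00–20:00: 09:15–10:45, 13:30–15:45.
Wei free within 09:00–20:00: 09:00–12:15, 14:00–17:45.
Ines ∩ Gita: 10:15–10:45, 14:15–15:45.
Ines ∩ Gita ∩ Lars: (none).
Ines ∩ Gita ∩ Lars ∩ Wei: (none).
Ines ∩ Gita ∩ Lars ∩ Wei ∩ Viktor: (none).
Windows ≥ 60 min: (none).

none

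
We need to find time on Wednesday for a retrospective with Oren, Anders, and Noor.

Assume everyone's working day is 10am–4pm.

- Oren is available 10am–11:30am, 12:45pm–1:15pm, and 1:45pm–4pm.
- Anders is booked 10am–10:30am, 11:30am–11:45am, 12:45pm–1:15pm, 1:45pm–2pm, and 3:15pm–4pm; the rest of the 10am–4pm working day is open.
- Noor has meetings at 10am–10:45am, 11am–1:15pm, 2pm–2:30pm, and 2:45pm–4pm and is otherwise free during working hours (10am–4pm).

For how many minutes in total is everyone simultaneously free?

30 minutes

Anders free within 10:00–16:00: 10:30–11:30, 11:45–12:45, 13:15–13:45, 14:00–15:15.
Noor free within 10:00–16:00: 10:45–11:00, 13:15–14:00, 14:30–14:45.
Oren ∩ Anders: 10:30–11:30, 14:00–15:15.
Oren ∩ Anders ∩ Noor: 10:45–11:00, 14:30–14:45.
Total common minutes: 15 + 15 = 30.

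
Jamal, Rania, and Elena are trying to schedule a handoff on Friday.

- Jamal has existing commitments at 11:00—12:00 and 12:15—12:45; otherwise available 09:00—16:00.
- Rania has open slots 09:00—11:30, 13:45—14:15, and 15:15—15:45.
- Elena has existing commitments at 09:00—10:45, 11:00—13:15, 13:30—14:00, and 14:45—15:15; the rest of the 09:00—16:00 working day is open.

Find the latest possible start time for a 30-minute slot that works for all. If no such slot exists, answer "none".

15:15

Jamal free within 09:00–16:00: 09:00–11:00, 12:00–12:15, 12:45–16:00.
Elena free within 09:00–16:00: 10:45–11:00, 13:15–13:30, 14:00–14:45, 15:15–16:00.
Jamal ∩ Rania: 09:00–11:00, 13:45–14:15, 15:15–15:45.
Jamal ∩ Rania ∩ Elena: 10:45–11:00, 14:00–14:15, 15:15–15:45.
Windows ≥ 30 min: 15:15–15:45.
Latest start in the last window 15:15–15:45 is 15:45 − 30 min = 15:15.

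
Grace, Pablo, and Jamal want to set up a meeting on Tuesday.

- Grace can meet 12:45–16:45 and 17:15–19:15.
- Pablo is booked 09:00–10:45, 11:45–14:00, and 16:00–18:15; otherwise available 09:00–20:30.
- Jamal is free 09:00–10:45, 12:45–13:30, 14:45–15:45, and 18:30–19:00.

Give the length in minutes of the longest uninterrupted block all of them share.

60 minutes

Pablo free within 09:00–20:30: 10:45–11:45, 14:00–16:00, 18:15–20:30.
Grace ∩ Pablo: 14:00–16:00, 18:15–19:15.
Grace ∩ Pablo ∩ Jamal: 14:45–15:45, 18:30–19:00.
Common window lengths: 60, 30 min; longest is 60.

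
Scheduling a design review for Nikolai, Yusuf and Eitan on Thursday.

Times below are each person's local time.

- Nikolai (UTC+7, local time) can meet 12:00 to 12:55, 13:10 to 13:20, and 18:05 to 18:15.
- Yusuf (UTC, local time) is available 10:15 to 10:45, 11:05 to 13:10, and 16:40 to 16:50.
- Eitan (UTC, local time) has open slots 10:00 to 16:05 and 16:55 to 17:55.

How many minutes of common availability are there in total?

10 minutes

Nikolai → UTC: 05:00–05:55, 06:10–06:20, 11:05–11:15.
Yusuf → UTC: 10:15–10:45, 11:05–13:10, 16:40–16:50.
Eitan → UTC: 10:00–16:05, 16:55–17:55.
Nikolai ∩ Yusuf: 11:05–11:15.
Nikolai ∩ Yusuf ∩ Eitan: 11:05–11:15.
Total common minutes: 10.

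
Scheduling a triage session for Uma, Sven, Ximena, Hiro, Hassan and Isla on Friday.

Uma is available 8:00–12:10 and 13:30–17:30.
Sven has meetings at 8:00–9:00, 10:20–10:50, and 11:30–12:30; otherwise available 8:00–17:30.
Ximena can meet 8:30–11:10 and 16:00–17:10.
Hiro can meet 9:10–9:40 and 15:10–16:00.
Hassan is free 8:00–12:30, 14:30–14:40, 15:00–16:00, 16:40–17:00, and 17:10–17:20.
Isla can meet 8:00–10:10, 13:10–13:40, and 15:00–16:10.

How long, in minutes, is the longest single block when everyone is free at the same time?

Sven free within 08:00–17:30: 09:00–10:20, 10:50–11:30, 12:30–17:30.
Uma ∩ Sven: 09:00–10:20, 10:50–11:30, 13:30–17:30.
Uma ∩ Sven ∩ Ximena: 09:00–10:20, 10:50–11:10, 16:00–17:10.
Uma ∩ Sven ∩ Ximena ∩ Hiro: 09:10–09:40.
Uma ∩ Sven ∩ Ximena ∩ Hiro ∩ Hassan: 09:10–09:40.
Uma ∩ Sven ∩ Ximena ∩ Hiro ∩ Hassan ∩ Isla: 09:10–09:40.
Single common window of 30 minutes.

30 minutes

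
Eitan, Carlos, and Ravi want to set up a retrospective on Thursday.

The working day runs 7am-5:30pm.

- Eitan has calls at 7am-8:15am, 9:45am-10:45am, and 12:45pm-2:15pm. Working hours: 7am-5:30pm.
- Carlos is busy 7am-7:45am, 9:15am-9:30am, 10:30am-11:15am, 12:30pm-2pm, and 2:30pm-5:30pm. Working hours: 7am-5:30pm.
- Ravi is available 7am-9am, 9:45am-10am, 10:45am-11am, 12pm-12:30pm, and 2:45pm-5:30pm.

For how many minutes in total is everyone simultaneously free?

Eitan free within 07:00–17:30: 08:15–09:45, 10:45–12:45, 14:15–17:30.
Carlos free within 07:00–17:30: 07:45–09:15, 09:30–10:30, 11:15–12:30, 14:00–14:30.
Eitan ∩ Carlos: 08:15–09:15, 09:30–09:45, 11:15–12:30, 14:15–14:30.
Eitan ∩ Carlos ∩ Ravi: 08:15–09:00, 12:00–12:30.
Total common minutes: 45 + 30 = 75.

75 minutes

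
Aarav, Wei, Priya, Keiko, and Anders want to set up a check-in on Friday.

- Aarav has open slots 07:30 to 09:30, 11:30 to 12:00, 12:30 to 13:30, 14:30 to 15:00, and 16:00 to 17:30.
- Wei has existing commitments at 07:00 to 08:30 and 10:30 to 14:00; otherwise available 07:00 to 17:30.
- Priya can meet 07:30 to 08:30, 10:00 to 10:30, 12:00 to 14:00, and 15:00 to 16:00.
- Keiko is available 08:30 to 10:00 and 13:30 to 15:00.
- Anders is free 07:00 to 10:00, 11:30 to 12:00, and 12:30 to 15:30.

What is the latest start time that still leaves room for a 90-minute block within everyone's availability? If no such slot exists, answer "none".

none

Wei free within 07:00–17:30: 08:30–10:30, 14:00–17:30.
Aarav ∩ Wei: 08:30–09:30, 14:30–15:00, 16:00–17:30.
Aarav ∩ Wei ∩ Priya: (none).
Aarav ∩ Wei ∩ Priya ∩ Keiko: (none).
Aarav ∩ Wei ∩ Priya ∩ Keiko ∩ Anders: (none).
Windows ≥ 90 min: (none).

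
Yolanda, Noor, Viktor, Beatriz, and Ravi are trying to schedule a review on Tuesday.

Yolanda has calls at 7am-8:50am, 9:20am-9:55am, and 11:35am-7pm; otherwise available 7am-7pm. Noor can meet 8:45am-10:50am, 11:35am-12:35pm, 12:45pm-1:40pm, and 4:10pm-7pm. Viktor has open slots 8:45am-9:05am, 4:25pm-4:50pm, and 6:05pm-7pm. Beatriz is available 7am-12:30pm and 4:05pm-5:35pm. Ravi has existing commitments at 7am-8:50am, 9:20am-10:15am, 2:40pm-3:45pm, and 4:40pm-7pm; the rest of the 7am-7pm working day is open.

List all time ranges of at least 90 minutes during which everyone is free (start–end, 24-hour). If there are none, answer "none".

none

Yolanda free within 07:00–19:00: 08:50–09:20, 09:55–11:35.
Ravi free within 07:00–19:00: 08:50–09:20, 10:15–14:40, 15:45–16:40.
Yolanda ∩ Noor: 08:50–09:20, 09:55–10:50.
Yolanda ∩ Noor ∩ Viktor: 08:50–09:05.
Yolanda ∩ Noor ∩ Viktor ∩ Beatriz: 08:50–09:05.
Yolanda ∩ Noor ∩ Viktor ∩ Beatriz ∩ Ravi: 08:50–09:05.
Windows ≥ 90 min: (none).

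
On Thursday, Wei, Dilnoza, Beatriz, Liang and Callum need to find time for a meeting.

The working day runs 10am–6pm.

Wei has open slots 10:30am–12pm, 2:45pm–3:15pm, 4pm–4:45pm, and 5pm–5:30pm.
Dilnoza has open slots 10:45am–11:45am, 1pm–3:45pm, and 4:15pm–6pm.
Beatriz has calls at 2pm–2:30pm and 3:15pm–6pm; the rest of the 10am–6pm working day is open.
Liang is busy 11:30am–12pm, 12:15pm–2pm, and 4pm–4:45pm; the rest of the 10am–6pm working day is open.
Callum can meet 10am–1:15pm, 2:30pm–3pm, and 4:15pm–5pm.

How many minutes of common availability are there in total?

60 minutes

Beatriz free within 10:00–18:00: 10:00–14:00, 14:30–15:15.
Liang free within 10:00–18:00: 10:00–11:30, 12:00–12:15, 14:00–16:00, 16:45–18:00.
Wei ∩ Dilnoza: 10:45–11:45, 14:45–15:15, 16:15–16:45, 17:00–17:30.
Wei ∩ Dilnoza ∩ Beatriz: 10:45–11:45, 14:45–15:15.
Wei ∩ Dilnoza ∩ Beatriz ∩ Liang: 10:45–11:30, 14:45–15:15.
Wei ∩ Dilnoza ∩ Beatriz ∩ Liang ∩ Callum: 10:45–11:30, 14:45–15:00.
Total common minutes: 45 + 15 = 60.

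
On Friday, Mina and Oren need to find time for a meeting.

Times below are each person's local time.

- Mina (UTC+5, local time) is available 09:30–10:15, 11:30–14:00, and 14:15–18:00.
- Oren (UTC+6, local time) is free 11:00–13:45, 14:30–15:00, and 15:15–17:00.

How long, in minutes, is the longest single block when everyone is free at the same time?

105 minutes

Mina → UTC: 04:30–05:15, 06:30–09:00, 09:15–13:00.
Oren → UTC: 05:00–07:45, 08:30–09:00, 09:15–11:00.
Mina ∩ Oren: 05:00–05:15, 06:30–07:45, 08:30–09:00, 09:15–11:00.
Common window lengths: 15, 75, 30, 105 min; longest is 105.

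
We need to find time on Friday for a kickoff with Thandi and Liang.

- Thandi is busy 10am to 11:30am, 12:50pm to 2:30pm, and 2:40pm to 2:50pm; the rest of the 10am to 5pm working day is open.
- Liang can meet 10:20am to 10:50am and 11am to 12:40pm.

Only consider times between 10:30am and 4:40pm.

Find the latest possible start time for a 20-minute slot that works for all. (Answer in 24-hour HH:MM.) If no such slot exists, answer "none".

Thandi free within 10:00–17:00: 11:30–12:50, 14:30–14:40, 14:50–17:00.
Thandi ∩ Liang: 11:30–12:40.
Restricted to 10:30–16:40: 11:30–12:40.
Windows ≥ 20 min: 11:30–12:40.
Latest start in the last window 11:30–12:40 is 12:40 − 20 min = 12:20.

12:20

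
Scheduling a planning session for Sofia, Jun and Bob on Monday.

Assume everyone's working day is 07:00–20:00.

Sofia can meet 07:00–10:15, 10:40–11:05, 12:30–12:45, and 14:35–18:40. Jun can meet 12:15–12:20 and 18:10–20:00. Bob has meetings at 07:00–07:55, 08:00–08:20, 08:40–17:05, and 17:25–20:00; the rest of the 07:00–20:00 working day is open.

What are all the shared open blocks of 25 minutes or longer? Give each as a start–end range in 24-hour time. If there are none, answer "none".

Bob free within 07:00–20:00: 07:55–08:00, 08:20–08:40, 17:05–17:25.
Sofia ∩ Jun: 18:10–18:40.
Sofia ∩ Jun ∩ Bob: (none).
Windows ≥ 25 min: (none).

none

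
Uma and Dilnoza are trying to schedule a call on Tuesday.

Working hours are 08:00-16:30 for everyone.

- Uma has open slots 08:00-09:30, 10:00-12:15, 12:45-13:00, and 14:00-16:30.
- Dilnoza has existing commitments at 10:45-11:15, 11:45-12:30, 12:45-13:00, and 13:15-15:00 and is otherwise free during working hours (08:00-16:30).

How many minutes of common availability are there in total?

255 minutes

Dilnoza free within 08:00–16:30: 08:00–10:45, 11:15–11:45, 12:30–12:45, 13:00–13:15, 15:00–16:30.
Uma ∩ Dilnoza: 08:00–09:30, 10:00–10:45, 11:15–11:45, 15:00–16:30.
Total common minutes: 90 + 45 + 30 + 90 = 255.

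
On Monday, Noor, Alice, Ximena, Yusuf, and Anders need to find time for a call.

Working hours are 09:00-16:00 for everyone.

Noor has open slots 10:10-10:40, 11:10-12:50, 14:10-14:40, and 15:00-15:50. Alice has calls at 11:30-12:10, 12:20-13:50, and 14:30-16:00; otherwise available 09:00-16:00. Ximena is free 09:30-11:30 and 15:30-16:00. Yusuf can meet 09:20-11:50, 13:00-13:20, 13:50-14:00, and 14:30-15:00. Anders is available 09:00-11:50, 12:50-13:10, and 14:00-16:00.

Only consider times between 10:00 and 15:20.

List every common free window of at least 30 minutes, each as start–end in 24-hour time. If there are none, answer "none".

10:10–10:40

Alice free within 09:00–16:00: 09:00–11:30, 12:10–12:20, 13:50–14:30.
Noor ∩ Alice: 10:10–10:40, 11:10–11:30, 12:10–12:20, 14:10–14:30.
Noor ∩ Alice ∩ Ximena: 10:10–10:40, 11:10–11:30.
Noor ∩ Alice ∩ Ximena ∩ Yusuf: 10:10–10:40, 11:10–11:30.
Noor ∩ Alice ∩ Ximena ∩ Yusuf ∩ Anders: 10:10–10:40, 11:10–11:30.
Restricted to 10:00–15:20: 10:10–10:40, 11:10–11:30.
Windows ≥ 30 min: 10:10–10:40.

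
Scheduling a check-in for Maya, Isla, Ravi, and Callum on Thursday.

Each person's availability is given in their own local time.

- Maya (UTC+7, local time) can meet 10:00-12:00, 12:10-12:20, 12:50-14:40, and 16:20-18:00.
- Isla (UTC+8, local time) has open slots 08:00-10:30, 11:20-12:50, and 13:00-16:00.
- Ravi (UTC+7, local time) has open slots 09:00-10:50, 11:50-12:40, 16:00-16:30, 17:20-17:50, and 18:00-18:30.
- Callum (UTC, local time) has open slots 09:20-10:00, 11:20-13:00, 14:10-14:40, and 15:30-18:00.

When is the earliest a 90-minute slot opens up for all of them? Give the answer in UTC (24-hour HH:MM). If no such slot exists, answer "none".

none

Maya → UTC: 03:00–05:00, 05:10–05:20, 05:50–07:40, 09:20–11:00.
Isla → UTC: 00:00–02:30, 03:20–04:50, 05:00–08:00.
Ravi → UTC: 02:00–03:50, 04:50–05:40, 09:00–09:30, 10:20–10:50, 11:00–11:30.
Callum → UTC: 09:20–10:00, 11:20–13:00, 14:10–14:40, 15:30–18:00.
Maya ∩ Isla: 03:20–04:50, 05:10–05:20, 05:50–07:40.
Maya ∩ Isla ∩ Ravi: 03:20–03:50, 05:10–05:20.
Maya ∩ Isla ∩ Ravi ∩ Callum: (none).
Windows ≥ 90 min: (none).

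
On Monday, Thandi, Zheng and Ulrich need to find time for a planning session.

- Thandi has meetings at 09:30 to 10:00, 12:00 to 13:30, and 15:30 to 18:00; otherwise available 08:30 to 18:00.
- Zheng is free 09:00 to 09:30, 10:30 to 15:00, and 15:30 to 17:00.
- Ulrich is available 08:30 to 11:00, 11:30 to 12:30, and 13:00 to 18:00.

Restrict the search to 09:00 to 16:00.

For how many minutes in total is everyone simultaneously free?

Thandi free within 08:30–18:00: 08:30–09:30, 10:00–12:00, 13:30–15:30.
Thandi ∩ Zheng: 09:00–09:30, 10:30–12:00, 13:30–15:00.
Thandi ∩ Zheng ∩ Ulrich: 09:00–09:30, 10:30–11:00, 11:30–12:00, 13:30–15:00.
Restricted to 09:00–16:00: 09:00–09:30, 10:30–11:00, 11:30–12:00, 13:30–15:00.
Total common minutes: 30 + 30 + 30 + 90 = 180.

180 minutes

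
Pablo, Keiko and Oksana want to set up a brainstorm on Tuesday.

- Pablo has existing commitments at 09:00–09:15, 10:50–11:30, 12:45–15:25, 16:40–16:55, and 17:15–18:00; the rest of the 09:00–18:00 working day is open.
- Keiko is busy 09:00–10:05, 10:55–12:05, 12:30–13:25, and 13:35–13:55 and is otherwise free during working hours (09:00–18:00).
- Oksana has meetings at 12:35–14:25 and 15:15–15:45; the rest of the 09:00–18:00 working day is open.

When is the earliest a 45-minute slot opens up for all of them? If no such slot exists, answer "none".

Pablo free within 09:00–18:00: 09:15–10:50, 11:30–12:45, 15:25–16:40, 16:55–17:15.
Keiko free within 09:00–18:00: 10:05–10:55, 12:05–12:30, 13:25–13:35, 13:55–18:00.
Oksana free within 09:00–18:00: 09:00–12:35, 14:25–15:15, 15:45–18:00.
Pablo ∩ Keiko: 10:05–10:50, 12:05–12:30, 15:25–16:40, 16:55–17:15.
Pablo ∩ Keiko ∩ Oksana: 10:05–10:50, 12:05–12:30, 15:45–16:40, 16:55–17:15.
Windows ≥ 45 min: 10:05–10:50, 15:45–16:40.
Earliest such window starts at 10:05.

10:05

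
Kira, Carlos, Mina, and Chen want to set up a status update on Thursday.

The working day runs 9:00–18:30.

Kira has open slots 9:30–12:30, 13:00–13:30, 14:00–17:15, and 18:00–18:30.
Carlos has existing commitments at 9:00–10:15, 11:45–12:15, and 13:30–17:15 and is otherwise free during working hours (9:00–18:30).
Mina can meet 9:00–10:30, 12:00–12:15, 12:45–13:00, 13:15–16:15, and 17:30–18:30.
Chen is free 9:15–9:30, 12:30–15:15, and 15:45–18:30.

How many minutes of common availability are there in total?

Carlos free within 09:00–18:30: 10:15–11:45, 12:15–13:30, 17:15–18:30.
Kira ∩ Carlos: 10:15–11:45, 12:15–12:30, 13:00–13:30, 18:00–18:30.
Kira ∩ Carlos ∩ Mina: 10:15–10:30, 13:15–13:30, 18:00–18:30.
Kira ∩ Carlos ∩ Mina ∩ Chen: 13:15–13:30, 18:00–18:30.
Total common minutes: 15 + 30 = 45.

45 minutes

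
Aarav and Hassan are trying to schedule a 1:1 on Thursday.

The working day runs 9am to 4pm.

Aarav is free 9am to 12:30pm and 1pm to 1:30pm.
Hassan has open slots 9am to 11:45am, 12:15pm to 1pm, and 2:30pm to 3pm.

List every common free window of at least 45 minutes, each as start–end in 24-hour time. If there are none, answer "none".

09:00–11:45

Aarav ∩ Hassan: 09:00–11:45, 12:15–12:30.
Windows ≥ 45 min: 09:00–11:45.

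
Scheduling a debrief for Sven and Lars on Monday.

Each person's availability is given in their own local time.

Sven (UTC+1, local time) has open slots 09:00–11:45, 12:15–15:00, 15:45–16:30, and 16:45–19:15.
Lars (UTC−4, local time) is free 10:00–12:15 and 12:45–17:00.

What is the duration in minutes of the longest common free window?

90 minutes

Sven → UTC: 08:00–10:45, 11:15–14:00, 14:45–15:30, 15:45–18:15.
Lars → UTC: 14:00–16:15, 16:45–21:00.
Sven ∩ Lars: 14:45–15:30, 15:45–16:15, 16:45–18:15.
Common window lengths: 45, 30, 90 min; longest is 90.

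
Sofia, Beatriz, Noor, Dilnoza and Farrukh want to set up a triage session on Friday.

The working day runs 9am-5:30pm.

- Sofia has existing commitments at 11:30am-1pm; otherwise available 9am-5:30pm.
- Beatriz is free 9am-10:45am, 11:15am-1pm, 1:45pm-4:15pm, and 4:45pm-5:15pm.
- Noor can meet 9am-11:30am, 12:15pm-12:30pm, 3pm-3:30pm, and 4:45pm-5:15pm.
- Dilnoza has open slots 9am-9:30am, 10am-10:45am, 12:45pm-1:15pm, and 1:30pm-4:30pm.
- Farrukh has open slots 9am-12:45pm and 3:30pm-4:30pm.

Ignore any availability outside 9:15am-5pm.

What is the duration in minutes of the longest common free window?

45 minutes

Sofia free within 09:00–17:30: 09:00–11:30, 13:00–17:30.
Sofia ∩ Beatriz: 09:00–10:45, 11:15–11:30, 13:45–16:15, 16:45–17:15.
Sofia ∩ Beatriz ∩ Noor: 09:00–10:45, 11:15–11:30, 15:00–15:30, 16:45–17:15.
Sofia ∩ Beatriz ∩ Noor ∩ Dilnoza: 09:00–09:30, 10:00–10:45, 15:00–15:30.
Sofia ∩ Beatriz ∩ Noor ∩ Dilnoza ∩ Farrukh: 09:00–09:30, 10:00–10:45.
Restricted to 09:15–17:00: 09:15–09:30, 10:00–10:45.
Common window lengths: 15, 45 min; longest is 45.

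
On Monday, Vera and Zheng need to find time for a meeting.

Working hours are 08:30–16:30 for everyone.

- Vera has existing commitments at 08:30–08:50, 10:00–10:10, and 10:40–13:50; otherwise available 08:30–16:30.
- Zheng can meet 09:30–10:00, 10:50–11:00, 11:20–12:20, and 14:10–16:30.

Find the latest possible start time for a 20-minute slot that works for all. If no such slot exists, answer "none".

Vera free within 08:30–16:30: 08:50–10:00, 10:10–10:40, 13:50–16:30.
Vera ∩ Zheng: 09:30–10:00, 14:10–16:30.
Windows ≥ 20 min: 09:30–10:00, 14:10–16:30.
Latest start in the last window 14:10–16:30 is 16:30 − 20 min = 16:10.

16:10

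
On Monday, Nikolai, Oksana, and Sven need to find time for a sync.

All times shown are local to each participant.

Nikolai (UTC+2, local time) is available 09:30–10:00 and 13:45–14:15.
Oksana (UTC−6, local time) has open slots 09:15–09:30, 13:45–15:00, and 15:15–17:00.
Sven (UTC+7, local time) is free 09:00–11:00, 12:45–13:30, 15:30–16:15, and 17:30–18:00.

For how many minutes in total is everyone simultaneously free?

0 minutes

Nikolai → UTC: 07:30–08:00, 11:45–12:15.
Oksana → UTC: 15:15–15:30, 19:45–21:00, 21:15–23:00.
Sven → UTC: 02:00–04:00, 05:45–06:30, 08:30–09:15, 10:30–11:00.
Nikolai ∩ Oksana: (none).
Nikolai ∩ Oksana ∩ Sven: (none).
Total common minutes: 0.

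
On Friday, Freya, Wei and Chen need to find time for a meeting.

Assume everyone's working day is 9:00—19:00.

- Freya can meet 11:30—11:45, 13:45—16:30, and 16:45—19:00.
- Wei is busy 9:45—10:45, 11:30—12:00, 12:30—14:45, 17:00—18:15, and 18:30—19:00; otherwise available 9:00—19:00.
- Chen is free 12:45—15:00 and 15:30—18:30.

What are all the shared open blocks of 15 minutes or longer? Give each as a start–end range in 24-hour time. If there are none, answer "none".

14:45–15:00, 15:30–16:30, 16:45–17:00, 18:15–18:30

Wei free within 09:00–19:00: 09:00–09:45, 10:45–11:30, 12:00–12:30, 14:45–17:00, 18:15–18:30.
Freya ∩ Wei: 14:45–16:30, 16:45–17:00, 18:15–18:30.
Freya ∩ Wei ∩ Chen: 14:45–15:00, 15:30–16:30, 16:45–17:00, 18:15–18:30.
Windows ≥ 15 min: 14:45–15:00, 15:30–16:30, 16:45–17:00, 18:15–18:30.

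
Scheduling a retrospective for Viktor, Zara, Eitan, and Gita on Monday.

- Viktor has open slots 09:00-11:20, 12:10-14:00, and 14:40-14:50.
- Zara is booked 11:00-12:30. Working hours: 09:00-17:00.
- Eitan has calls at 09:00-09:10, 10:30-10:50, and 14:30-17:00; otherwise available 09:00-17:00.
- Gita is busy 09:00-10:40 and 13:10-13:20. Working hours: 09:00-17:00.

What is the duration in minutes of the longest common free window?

40 minutes

Zara free within 09:00–17:00: 09:00–11:00, 12:30–17:00.
Eitan free within 09:00–17:00: 09:10–10:30, 10:50–14:30.
Gita free within 09:00–17:00: 10:40–13:10, 13:20–17:00.
Viktor ∩ Zara: 09:00–11:00, 12:30–14:00, 14:40–14:50.
Viktor ∩ Zara ∩ Eitan: 09:10–10:30, 10:50–11:00, 12:30–14:00.
Viktor ∩ Zara ∩ Eitan ∩ Gita: 10:50–11:00, 12:30–13:10, 13:20–14:00.
Common window lengths: 10, 40, 40 min; longest is 40.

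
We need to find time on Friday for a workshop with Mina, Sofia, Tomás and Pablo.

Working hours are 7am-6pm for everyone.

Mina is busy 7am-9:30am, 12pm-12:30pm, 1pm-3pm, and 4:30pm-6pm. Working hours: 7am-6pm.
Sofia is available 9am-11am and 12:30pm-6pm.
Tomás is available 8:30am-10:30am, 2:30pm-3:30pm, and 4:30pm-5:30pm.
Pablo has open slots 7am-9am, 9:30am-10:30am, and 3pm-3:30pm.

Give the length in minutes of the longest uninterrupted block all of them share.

60 minutes

Mina free within 07:00–18:00: 09:30–12:00, 12:30–13:00, 15:00–16:30.
Mina ∩ Sofia: 09:30–11:00, 12:30–13:00, 15:00–16:30.
Mina ∩ Sofia ∩ Tomás: 09:30–10:30, 15:00–15:30.
Mina ∩ Sofia ∩ Tomás ∩ Pablo: 09:30–10:30, 15:00–15:30.
Common window lengths: 60, 30 min; longest is 60.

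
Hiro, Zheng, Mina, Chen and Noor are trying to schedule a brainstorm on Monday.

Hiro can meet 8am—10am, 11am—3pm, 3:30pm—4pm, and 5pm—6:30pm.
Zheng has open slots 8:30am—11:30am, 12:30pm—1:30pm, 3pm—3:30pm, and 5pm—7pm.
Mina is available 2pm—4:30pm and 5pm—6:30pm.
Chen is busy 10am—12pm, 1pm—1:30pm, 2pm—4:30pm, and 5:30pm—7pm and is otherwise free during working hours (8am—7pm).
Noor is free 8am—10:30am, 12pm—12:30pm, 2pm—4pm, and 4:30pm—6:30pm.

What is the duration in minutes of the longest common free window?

30 minutes

Chen free within 08:00–19:00: 08:00–10:00, 12:00–13:00, 13:30–14:00, 16:30–17:30.
Hiro ∩ Zheng: 08:30–10:00, 11:00–11:30, 12:30–13:30, 17:00–18:30.
Hiro ∩ Zheng ∩ Mina: 17:00–18:30.
Hiro ∩ Zheng ∩ Mina ∩ Chen: 17:00–17:30.
Hiro ∩ Zheng ∩ Mina ∩ Chen ∩ Noor: 17:00–17:30.
Single common window of 30 minutes.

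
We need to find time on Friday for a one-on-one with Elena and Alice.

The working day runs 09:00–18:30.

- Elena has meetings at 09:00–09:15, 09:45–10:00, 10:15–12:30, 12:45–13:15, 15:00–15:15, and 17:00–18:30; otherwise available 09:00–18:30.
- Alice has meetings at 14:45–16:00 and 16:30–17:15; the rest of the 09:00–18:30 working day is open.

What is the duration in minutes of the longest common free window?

90 minutes

Elena free within 09:00–18:30: 09:15–09:45, 10:00–10:15, 12:30–12:45, 13:15–15:00, 15:15–17:00.
Alice free within 09:00–18:30: 09:00–14:45, 16:00–16:30, 17:15–18:30.
Elena ∩ Alice: 09:15–09:45, 10:00–10:15, 12:30–12:45, 13:15–14:45, 16:00–16:30.
Common window lengths: 30, 15, 15, 90, 30 min; longest is 90.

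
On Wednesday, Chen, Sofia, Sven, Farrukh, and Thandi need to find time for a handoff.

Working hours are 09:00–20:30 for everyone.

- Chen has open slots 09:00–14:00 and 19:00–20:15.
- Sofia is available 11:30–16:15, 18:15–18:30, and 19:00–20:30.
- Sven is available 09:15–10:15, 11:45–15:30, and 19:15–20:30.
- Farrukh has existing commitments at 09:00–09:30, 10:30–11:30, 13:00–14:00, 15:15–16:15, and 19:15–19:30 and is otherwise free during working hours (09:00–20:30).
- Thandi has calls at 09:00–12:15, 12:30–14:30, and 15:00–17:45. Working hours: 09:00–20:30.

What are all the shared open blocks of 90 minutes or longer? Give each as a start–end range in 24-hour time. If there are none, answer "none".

Farrukh free within 09:00–20:30: 09:30–10:30, 11:30–13:00, 14:00–15:15, 16:15–19:15, 19:30–20:30.
Thandi free within 09:00–20:30: 12:15–12:30, 14:30–15:00, 17:45–20:30.
Chen ∩ Sofia: 11:30–14:00, 19:00–20:15.
Chen ∩ Sofia ∩ Sven: 11:45–14:00, 19:15–20:15.
Chen ∩ Sofia ∩ Sven ∩ Farrukh: 11:45–13:00, 19:30–20:15.
Chen ∩ Sofia ∩ Sven ∩ Farrukh ∩ Thandi: 12:15–12:30, 19:30–20:15.
Windows ≥ 90 min: (none).

none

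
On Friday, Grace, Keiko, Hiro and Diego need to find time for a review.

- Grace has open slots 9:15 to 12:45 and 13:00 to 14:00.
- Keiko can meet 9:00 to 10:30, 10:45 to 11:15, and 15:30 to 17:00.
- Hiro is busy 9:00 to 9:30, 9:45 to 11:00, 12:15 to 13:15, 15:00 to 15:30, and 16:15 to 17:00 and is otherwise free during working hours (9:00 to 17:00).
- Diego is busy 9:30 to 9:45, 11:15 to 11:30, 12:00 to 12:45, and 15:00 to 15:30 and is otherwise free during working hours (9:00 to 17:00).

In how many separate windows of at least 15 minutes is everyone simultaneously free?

1

Hiro free within 09:00–17:00: 09:30–09:45, 11:00–12:15, 13:15–15:00, 15:30–16:15.
Diego free within 09:00–17:00: 09:00–09:30, 09:45–11:15, 11:30–12:00, 12:45–15:00, 15:30–17:00.
Grace ∩ Keiko: 09:15–10:30, 10:45–11:15.
Grace ∩ Keiko ∩ Hiro: 09:30–09:45, 11:00–11:15.
Grace ∩ Keiko ∩ Hiro ∩ Diego: 11:00–11:15.
Windows ≥ 15 min: 11:00–11:15.
That's 1 window.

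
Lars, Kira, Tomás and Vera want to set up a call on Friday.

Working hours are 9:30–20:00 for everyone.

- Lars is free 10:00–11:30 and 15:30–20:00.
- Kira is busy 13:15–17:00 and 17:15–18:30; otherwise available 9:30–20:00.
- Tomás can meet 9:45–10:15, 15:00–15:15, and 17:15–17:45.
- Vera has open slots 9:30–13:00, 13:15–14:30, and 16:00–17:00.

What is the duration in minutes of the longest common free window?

15 minutes

Kira free within 09:30–20:00: 09:30–13:15, 17:00–17:15, 18:30–20:00.
Lars ∩ Kira: 10:00–11:30, 17:00–17:15, 18:30–20:00.
Lars ∩ Kira ∩ Tomás: 10:00–10:15.
Lars ∩ Kira ∩ Tomás ∩ Vera: 10:00–10:15.
Single common window of 15 minutes.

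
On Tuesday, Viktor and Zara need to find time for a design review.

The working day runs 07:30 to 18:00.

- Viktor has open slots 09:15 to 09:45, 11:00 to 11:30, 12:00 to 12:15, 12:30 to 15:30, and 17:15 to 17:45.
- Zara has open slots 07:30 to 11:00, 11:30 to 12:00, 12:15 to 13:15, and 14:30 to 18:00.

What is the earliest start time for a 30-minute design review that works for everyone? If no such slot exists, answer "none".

Viktor ∩ Zara: 09:15–09:45, 12:30–13:15, 14:30–15:30, 17:15–17:45.
Windows ≥ 30 min: 09:15–09:45, 12:30–13:15, 14:30–15:30, 17:15–17:45.
Earliest such window starts at 09:15.

09:15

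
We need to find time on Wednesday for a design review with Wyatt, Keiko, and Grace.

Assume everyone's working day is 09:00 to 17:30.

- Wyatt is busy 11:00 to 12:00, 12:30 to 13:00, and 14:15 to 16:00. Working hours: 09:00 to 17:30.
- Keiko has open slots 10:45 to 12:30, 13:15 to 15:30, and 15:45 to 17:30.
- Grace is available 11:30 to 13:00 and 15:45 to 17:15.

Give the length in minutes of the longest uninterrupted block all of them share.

Wyatt free within 09:00–17:30: 09:00–11:00, 12:00–12:30, 13:00–14:15, 16:00–17:30.
Wyatt ∩ Keiko: 10:45–11:00, 12:00–12:30, 13:15–14:15, 16:00–17:30.
Wyatt ∩ Keiko ∩ Grace: 12:00–12:30, 16:00–17:15.
Common window lengths: 30, 75 min; longest is 75.

75 minutes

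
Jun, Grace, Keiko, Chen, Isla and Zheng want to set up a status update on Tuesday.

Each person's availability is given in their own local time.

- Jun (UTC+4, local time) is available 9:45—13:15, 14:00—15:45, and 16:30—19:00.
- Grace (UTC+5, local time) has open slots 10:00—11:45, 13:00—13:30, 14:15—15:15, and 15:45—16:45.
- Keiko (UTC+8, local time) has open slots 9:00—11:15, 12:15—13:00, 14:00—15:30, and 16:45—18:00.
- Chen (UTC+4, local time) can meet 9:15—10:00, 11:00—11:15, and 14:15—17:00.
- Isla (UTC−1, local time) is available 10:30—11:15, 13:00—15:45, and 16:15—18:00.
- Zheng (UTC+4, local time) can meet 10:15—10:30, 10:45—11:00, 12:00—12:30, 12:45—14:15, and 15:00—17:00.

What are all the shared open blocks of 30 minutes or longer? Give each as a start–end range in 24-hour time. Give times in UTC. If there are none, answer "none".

none

Jun → UTC: 05:45–09:15, 10:00–11:45, 12:30–15:00.
Grace → UTC: 05:00–06:45, 08:00–08:30, 09:15–10:15, 10:45–11:45.
Keiko → UTC: 01:00–03:15, 04:15–05:00, 06:00–07:30, 08:45–10:00.
Chen → UTC: 05:15–06:00, 07:00–07:15, 10:15–13:00.
Isla → UTC: 11:30–12:15, 14:00–16:45, 17:15–19:00.
Zheng → UTC: 06:15–06:30, 06:45–07:00, 08:00–08:30, 08:45–10:15, 11:00–13:00.
Jun ∩ Grace: 05:45–06:45, 08:00–08:30, 10:00–10:15, 10:45–11:45.
Jun ∩ Grace ∩ Keiko: 06:00–06:45.
Jun ∩ Grace ∩ Keiko ∩ Chen: (none).
Jun ∩ Grace ∩ Keiko ∩ Chen ∩ Isla: (none).
Jun ∩ Grace ∩ Keiko ∩ Chen ∩ Isla ∩ Zheng: (none).
Windows ≥ 30 min: (none).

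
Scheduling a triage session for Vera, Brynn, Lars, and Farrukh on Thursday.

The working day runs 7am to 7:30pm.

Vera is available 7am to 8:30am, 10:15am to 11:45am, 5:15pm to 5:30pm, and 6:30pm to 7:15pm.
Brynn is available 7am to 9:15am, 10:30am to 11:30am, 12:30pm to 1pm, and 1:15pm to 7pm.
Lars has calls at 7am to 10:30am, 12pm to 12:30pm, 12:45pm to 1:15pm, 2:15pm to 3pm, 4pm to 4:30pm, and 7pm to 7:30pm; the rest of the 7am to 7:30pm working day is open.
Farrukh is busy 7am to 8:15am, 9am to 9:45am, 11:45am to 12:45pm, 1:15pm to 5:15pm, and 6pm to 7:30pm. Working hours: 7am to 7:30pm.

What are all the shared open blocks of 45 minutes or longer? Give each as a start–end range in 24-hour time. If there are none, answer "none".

10:30–11:30

Lars free within 07:00–19:30: 10:30–12:00, 12:30–12:45, 13:15–14:15, 15:00–16:00, 16:30–19:00.
Farrukh free within 07:00–19:30: 08:15–09:00, 09:45–11:45, 12:45–13:15, 17:15–18:00.
Vera ∩ Brynn: 07:00–08:30, 10:30–11:30, 17:15–17:30, 18:30–19:00.
Vera ∩ Brynn ∩ Lars: 10:30–11:30, 17:15–17:30, 18:30–19:00.
Vera ∩ Brynn ∩ Lars ∩ Farrukh: 10:30–11:30, 17:15–17:30.
Windows ≥ 45 min: 10:30–11:30.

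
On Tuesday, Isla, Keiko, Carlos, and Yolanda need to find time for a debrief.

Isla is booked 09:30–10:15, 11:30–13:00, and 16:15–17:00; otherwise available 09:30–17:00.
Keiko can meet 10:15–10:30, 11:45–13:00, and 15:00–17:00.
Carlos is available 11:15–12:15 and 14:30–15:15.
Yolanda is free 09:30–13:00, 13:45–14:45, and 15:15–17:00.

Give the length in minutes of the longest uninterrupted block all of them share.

Isla free within 09:30–17:00: 10:15–11:30, 13:00–16:15.
Isla ∩ Keiko: 10:15–10:30, 15:00–16:15.
Isla ∩ Keiko ∩ Carlos: 15:00–15:15.
Isla ∩ Keiko ∩ Carlos ∩ Yolanda: (none).
No common window.

0 minutes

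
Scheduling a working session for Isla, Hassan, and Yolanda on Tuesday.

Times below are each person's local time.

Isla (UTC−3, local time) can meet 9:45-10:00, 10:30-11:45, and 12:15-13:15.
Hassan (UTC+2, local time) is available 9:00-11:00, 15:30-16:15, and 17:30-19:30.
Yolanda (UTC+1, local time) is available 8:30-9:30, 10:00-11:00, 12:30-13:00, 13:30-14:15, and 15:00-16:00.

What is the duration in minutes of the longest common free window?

15 minutes

Isla → UTC: 12:45–13:00, 13:30–14:45, 15:15–16:15.
Hassan → UTC: 07:00–09:00, 13:30–14:15, 15:30–17:30.
Yolanda → UTC: 07:30–08:30, 09:00–10:00, 11:30–12:00, 12:30–13:15, 14:00–15:00.
Isla ∩ Hassan: 13:30–14:15, 15:30–16:15.
Isla ∩ Hassan ∩ Yolanda: 14:00–14:15.
Single common window of 15 minutes.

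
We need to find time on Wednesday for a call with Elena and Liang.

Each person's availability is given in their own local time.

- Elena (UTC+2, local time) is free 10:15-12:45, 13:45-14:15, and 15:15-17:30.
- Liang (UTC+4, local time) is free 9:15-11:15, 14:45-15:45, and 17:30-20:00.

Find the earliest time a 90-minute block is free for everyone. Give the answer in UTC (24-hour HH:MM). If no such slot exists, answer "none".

13:30

Elena → UTC: 08:15–10:45, 11:45–12:15, 13:15–15:30.
Liang → UTC: 05:15–07:15, 10:45–11:45, 13:30–16:00.
Elena ∩ Liang: 13:30–15:30.
Windows ≥ 90 min: 13:30–15:30.
Earliest such window starts at 13:30.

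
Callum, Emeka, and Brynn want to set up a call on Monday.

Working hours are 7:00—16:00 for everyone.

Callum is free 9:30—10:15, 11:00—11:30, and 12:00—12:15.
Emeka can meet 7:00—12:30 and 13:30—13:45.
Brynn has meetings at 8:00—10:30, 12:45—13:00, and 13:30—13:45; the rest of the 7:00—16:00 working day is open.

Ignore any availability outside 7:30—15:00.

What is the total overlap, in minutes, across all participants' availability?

45 minutes

Brynn free within 07:00–16:00: 07:00–08:00, 10:30–12:45, 13:00–13:30, 13:45–16:00.
Callum ∩ Emeka: 09:30–10:15, 11:00–11:30, 12:00–12:15.
Callum ∩ Emeka ∩ Brynn: 11:00–11:30, 12:00–12:15.
Restricted to 07:30–15:00: 11:00–11:30, 12:00–12:15.
Total common minutes: 30 + 15 = 45.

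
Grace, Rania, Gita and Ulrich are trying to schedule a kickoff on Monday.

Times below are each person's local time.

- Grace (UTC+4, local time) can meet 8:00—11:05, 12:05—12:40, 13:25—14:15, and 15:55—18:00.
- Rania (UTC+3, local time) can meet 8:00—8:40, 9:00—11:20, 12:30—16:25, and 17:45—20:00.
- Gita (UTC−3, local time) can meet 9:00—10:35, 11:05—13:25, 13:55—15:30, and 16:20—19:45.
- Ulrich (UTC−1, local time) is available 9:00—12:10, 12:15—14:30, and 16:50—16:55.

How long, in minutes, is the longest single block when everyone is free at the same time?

Grace → UTC: 04:00–07:05, 08:05–08:40, 09:25–10:15, 11:55–14:00.
Rania → UTC: 05:00–05:40, 06:00–08:20, 09:30–13:25, 14:45–17:00.
Gita → UTC: 12:00–13:35, 14:05–16:25, 16:55–18:30, 19:20–22:45.
Ulrich → UTC: 10:00–13:10, 13:15–15:30, 17:50–17:55.
Grace ∩ Rania: 05:00–05:40, 06:00–07:05, 08:05–08:20, 09:30–10:15, 11:55–13:25.
Grace ∩ Rania ∩ Gita: 12:00–13:25.
Grace ∩ Rania ∩ Gita ∩ Ulrich: 12:00–13:10, 13:15–13:25.
Common window lengths: 70, 10 min; longest is 70.

70 minutes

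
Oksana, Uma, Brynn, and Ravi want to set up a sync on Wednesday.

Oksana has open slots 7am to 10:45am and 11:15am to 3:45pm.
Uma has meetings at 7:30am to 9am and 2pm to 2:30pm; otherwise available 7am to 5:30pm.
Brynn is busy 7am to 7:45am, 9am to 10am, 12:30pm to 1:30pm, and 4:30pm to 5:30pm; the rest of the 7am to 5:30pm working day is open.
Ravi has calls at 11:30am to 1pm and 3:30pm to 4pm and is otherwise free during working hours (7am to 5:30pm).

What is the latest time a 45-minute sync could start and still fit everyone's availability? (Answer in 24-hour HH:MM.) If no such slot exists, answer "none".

Uma free within 07:00–17:30: 07:00–07:30, 09:00–14:00, 14:30–17:30.
Brynn free within 07:00–17:30: 07:45–09:00, 10:00–12:30, 13:30–16:30.
Ravi free within 07:00–17:30: 07:00–11:30, 13:00–15:30, 16:00–17:30.
Oksana ∩ Uma: 07:00–07:30, 09:00–10:45, 11:15–14:00, 14:30–15:45.
Oksana ∩ Uma ∩ Brynn: 10:00–10:45, 11:15–12:30, 13:30–14:00, 14:30–15:45.
Oksana ∩ Uma ∩ Brynn ∩ Ravi: 10:00–10:45, 11:15–11:30, 13:30–14:00, 14:30–15:30.
Windows ≥ 45 min: 10:00–10:45, 14:30–15:30.
Latest start in the last window 14:30–15:30 is 15:30 − 45 min = 14:45.

14:45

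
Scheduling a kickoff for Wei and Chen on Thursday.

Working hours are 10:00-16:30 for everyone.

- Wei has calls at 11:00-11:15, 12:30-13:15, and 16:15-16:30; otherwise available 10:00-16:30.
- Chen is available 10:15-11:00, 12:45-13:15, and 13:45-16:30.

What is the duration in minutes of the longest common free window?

Wei free within 10:00–16:30: 10:00–11:00, 11:15–12:30, 13:15–16:15.
Wei ∩ Chen: 10:15–11:00, 13:45–16:15.
Common window lengths: 45, 150 min; longest is 150.

150 minutes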